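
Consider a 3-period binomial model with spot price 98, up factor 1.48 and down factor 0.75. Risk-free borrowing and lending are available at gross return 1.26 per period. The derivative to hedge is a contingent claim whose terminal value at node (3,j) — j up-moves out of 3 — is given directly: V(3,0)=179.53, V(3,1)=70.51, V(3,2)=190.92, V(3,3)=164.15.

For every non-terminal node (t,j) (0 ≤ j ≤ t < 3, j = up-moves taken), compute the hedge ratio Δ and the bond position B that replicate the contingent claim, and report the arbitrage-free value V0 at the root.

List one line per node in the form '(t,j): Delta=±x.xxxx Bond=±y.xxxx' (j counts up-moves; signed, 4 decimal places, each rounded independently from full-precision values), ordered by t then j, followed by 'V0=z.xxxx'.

(0,0): Delta=0.2442 Bond=55.3325
(1,0): Delta=0.7583 Bond=31.9313
(1,1): Delta=0.1318 Bond=86.0196
(2,0): Delta=-2.7092 Bond=231.3785
(2,1): Delta=1.5163 Bond=-42.2214
(2,2): Delta=-0.1708 Bond=173.3519
V0=79.2646

Under the risk-neutral measure, an up-move has probability p* = (R−d)/(u−d) = 0.6986 and values discount at R = 1.26.
Terminal values V(3,·): V(3,0)=179.5300, V(3,1)=70.5100, V(3,2)=190.9200, V(3,3)=164.1500
(2,0): S=55.1250. Δ = (V_up−V_dn)/(S_up−S_dn) = (70.5100−179.5300)/(81.5850−41.3438) = -2.7092. V = [p*·70.5100 + (1−p*)·179.5300]/1.26 = 82.0360. B = V − Δ·S = 231.3785.
(2,1): S=108.7800. Δ = (V_up−V_dn)/(S_up−S_dn) = (190.9200−70.5100)/(160.9944−81.5850) = 1.5163. V = [p*·190.9200 + (1−p*)·70.5100]/1.26 = 122.7239. B = V − Δ·S = -42.2214.
(2,2): S=214.6592. Δ = (V_up−V_dn)/(S_up−S_dn) = (164.1500−190.9200)/(317.6956−160.9944) = -0.1708. V = [p*·164.1500 + (1−p*)·190.9200]/1.26 = 136.6807. B = V − Δ·S = 173.3519.
(1,0): S=73.5000. Δ = (V_up−V_dn)/(S_up−S_dn) = (122.7239−82.0360)/(108.7800−55.1250) = 0.7583. V = [p*·122.7239 + (1−p*)·82.0360]/1.26 = 87.6681. B = V − Δ·S = 31.9313.
(1,1): S=145.0400. Δ = (V_up−V_dn)/(S_up−S_dn) = (136.6807−122.7239)/(214.6592−108.7800) = 0.1318. V = [p*·136.6807 + (1−p*)·122.7239]/1.26 = 105.1385. B = V − Δ·S = 86.0196.
(0,0): S=98.0000. Δ = (V_up−V_dn)/(S_up−S_dn) = (105.1385−87.6681)/(145.0400−73.5000) = 0.2442. V = [p*·105.1385 + (1−p*)·87.6681]/1.26 = 79.2646. B = V − Δ·S = 55.3325.
Each (Δ,B) replicates both successor values, so the strategy is self-financing and V0 is arbitrage-free.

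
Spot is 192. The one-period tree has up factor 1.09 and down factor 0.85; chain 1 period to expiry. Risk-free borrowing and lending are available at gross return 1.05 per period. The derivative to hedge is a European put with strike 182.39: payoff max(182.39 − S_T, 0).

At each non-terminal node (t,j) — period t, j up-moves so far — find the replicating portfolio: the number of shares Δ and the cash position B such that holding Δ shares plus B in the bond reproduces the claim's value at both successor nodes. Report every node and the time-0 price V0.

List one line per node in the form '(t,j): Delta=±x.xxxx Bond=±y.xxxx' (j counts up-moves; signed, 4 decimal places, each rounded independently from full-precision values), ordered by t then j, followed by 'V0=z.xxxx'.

No-arbitrage ⇒ martingale measure with p* = (R−d)/(u−d) = 0.8333.
Terminal values V(1,·): V(1,0)=19.1900, V(1,1)=0.0000
(0,0): S=192.0000. Δ = (V_up−V_dn)/(S_up−S_dn) = (0.0000−19.1900)/(209.2800−163.2000) = -0.4164. V = [p*·0.0000 + (1−p*)·19.1900]/1.05 = 3.0460. B = V − Δ·S = 83.0044.
The time-0 hedge costs 3.0460, which is the no-arbitrage price.

(0,0): Delta=-0.4164 Bond=83.0044
V0=3.0460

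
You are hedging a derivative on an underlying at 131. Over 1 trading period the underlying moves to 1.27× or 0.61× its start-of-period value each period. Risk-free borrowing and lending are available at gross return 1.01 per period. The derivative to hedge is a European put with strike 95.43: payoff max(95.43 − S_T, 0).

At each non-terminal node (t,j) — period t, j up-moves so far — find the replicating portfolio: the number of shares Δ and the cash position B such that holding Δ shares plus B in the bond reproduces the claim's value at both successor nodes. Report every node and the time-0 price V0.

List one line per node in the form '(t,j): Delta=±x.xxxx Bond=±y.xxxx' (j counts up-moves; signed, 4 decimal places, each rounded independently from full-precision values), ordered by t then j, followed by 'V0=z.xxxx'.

(0,0): Delta=-0.1795 Bond=29.5686
V0=6.0534

Under the risk-neutral measure, an up-move has probability p* = (R−d)/(u−d) = 0.6061 and values discount at R = 1.01.
Terminal payoffs: V(1,0)=15.5200, V(1,1)=0.0000
Node (0,0) S=131.0000: V=(p*·0.0000+(1−p*)·15.5200)/1.01=6.0534; Δ=(0.0000−15.5200)/(166.3700−79.9100)=-0.1795; B=V−Δ·S=29.5686
The time-0 hedge costs 6.0534, which is the no-arbitrage price.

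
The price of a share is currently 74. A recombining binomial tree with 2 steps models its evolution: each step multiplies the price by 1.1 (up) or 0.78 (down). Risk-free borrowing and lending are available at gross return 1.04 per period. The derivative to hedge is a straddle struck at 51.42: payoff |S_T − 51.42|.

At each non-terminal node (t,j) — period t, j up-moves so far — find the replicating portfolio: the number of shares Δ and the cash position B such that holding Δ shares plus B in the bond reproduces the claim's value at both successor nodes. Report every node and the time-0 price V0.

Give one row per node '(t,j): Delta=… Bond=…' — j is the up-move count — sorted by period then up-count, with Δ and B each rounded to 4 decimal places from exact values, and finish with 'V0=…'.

(0,0): Delta=0.9026 Bond=-39.9150
(1,0): Delta=0.3072 Bond=-7.1452
(1,1): Delta=1.0000 Bond=-49.4423
V0=26.8753

No-arbitrage ⇒ martingale measure with p* = (R−d)/(u−d) = 0.8125.
Terminal values V(2,·): V(2,0)=6.3984, V(2,1)=12.0720, V(2,2)=38.1200
(1,0): S=57.7200. Δ = (V_up−V_dn)/(S_up−S_dn) = (12.0720−6.3984)/(63.4920−45.0216) = 0.3072. V = [p*·12.0720 + (1−p*)·6.3984]/1.04 = 10.5848. B = V − Δ·S = -7.1452.
(1,1): S=81.4000. Δ = (V_up−V_dn)/(S_up−S_dn) = (38.1200−12.0720)/(89.5400−63.4920) = 1.0000. V = [p*·38.1200 + (1−p*)·12.0720]/1.04 = 31.9577. B = V − Δ·S = -49.4423.
(0,0): S=74.0000. Δ = (V_up−V_dn)/(S_up−S_dn) = (31.9577−10.5848)/(81.4000−57.7200) = 0.9026. V = [p*·31.9577 + (1−p*)·10.5848]/1.04 = 26.8753. B = V − Δ·S = -39.9150.
The time-0 hedge costs 26.8753, which is the no-arbitrage price.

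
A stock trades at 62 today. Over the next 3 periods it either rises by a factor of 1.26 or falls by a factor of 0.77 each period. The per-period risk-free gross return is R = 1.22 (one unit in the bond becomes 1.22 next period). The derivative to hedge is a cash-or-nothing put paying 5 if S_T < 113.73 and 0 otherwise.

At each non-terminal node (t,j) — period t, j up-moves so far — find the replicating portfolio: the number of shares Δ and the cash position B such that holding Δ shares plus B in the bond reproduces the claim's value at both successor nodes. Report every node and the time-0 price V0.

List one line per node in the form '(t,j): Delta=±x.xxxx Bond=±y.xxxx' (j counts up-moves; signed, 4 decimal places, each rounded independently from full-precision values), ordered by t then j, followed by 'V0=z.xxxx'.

(0,0): Delta=-0.0933 Bond=6.4029
(1,0): Delta=0.0000 Bond=3.3593
(1,1): Delta=-0.0983 Bond=8.2073
(2,0): Delta=0.0000 Bond=4.0984
(2,1): Delta=0.0000 Bond=4.0984
(2,2): Delta=-0.1037 Bond=10.5386
V0=0.6208

The replicating-portfolio and risk-neutral prices coincide; use p* = (1.22−0.77)/(1.26−0.77) = 0.9184 for the latter.
Payoff layer (t=3): V(3,0)=5.0000, V(3,1)=5.0000, V(3,2)=5.0000, V(3,3)=0.0000
Node (2,0) S=36.7598: V=(p*·5.0000+(1−p*)·5.0000)/1.22=4.0984; Δ=(5.0000−5.0000)/(46.3173−28.3050)=0.0000; B=V−Δ·S=4.0984
Node (2,1) S=60.1524: V=(p*·5.0000+(1−p*)·5.0000)/1.22=4.0984; Δ=(5.0000−5.0000)/(75.7920−46.3173)=0.0000; B=V−Δ·S=4.0984
Node (2,2) S=98.4312: V=(p*·0.0000+(1−p*)·5.0000)/1.22=0.3346; Δ=(0.0000−5.0000)/(124.0233−75.7920)=-0.1037; B=V−Δ·S=10.5386
Node (1,0) S=47.7400: V=(p*·4.0984+(1−p*)·4.0984)/1.22=3.3593; Δ=(4.0984−4.0984)/(60.1524−36.7598)=0.0000; B=V−Δ·S=3.3593
Node (1,1) S=78.1200: V=(p*·0.3346+(1−p*)·4.0984)/1.22=0.5261; Δ=(0.3346−4.0984)/(98.4312−60.1524)=-0.0983; B=V−Δ·S=8.2073
Node (0,0) S=62.0000: V=(p*·0.5261+(1−p*)·3.3593)/1.22=0.6208; Δ=(0.5261−3.3593)/(78.1200−47.7400)=-0.0933; B=V−Δ·S=6.4029
Check: Δ(0,0)·S0 + B(0,0) = 0.6208 = V0.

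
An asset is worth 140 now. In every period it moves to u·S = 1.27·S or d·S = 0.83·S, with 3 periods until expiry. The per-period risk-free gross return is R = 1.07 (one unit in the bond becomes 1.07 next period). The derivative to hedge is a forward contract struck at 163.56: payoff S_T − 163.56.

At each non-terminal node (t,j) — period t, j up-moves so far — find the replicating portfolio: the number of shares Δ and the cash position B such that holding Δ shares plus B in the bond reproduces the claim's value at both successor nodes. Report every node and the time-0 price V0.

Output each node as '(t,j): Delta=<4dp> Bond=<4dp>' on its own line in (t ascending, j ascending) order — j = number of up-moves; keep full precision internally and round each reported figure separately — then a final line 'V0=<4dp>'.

The replicating-portfolio and risk-neutral prices coincide; use p* = (1.07−0.83)/(1.27−0.83) = 0.5455 for the latter.
At expiry t=3: V(3,0)=-83.5098, V(3,1)=-41.0736, V(3,2)=23.8590, V(3,3)=123.2136
  t=2,j=0: stock 96.4460 → up 122.4864 (V=-41.0736), down 80.0502 (V=-83.5098). Price -56.4138; hedge Δ=1.0000, bond B=-152.8598.
  t=2,j=1: stock 147.5740 → up 187.4190 (V=23.8590), down 122.4864 (V=-41.0736). Price -5.2858; hedge Δ=1.0000, bond B=-152.8598.
  t=2,j=2: stock 225.8060 → up 286.7736 (V=123.2136), down 187.4190 (V=23.8590). Price 72.9462; hedge Δ=1.0000, bond B=-152.8598.
  t=1,j=0: stock 116.2000 → up 147.5740 (V=-5.2858), down 96.4460 (V=-56.4138). Price -26.6596; hedge Δ=1.0000, bond B=-142.8596.
  t=1,j=1: stock 177.8000 → up 225.8060 (V=72.9462), down 147.5740 (V=-5.2858). Price 34.9404; hedge Δ=1.0000, bond B=-142.8596.
  t=0,j=0: stock 140.0000 → up 177.8000 (V=34.9404), down 116.2000 (V=-26.6596). Price 6.4863; hedge Δ=1.0000, bond B=-133.5137.
Check: Δ(0,0)·S0 + B(0,0) = 6.4863 = V0.

(0,0): Delta=1.0000 Bond=-133.5137
(1,0): Delta=1.0000 Bond=-142.8596
(1,1): Delta=1.0000 Bond=-142.8596
(2,0): Delta=1.0000 Bond=-152.8598
(2,1): Delta=1.0000 Bond=-152.8598
(2,2): Delta=1.0000 Bond=-152.8598
V0=6.4863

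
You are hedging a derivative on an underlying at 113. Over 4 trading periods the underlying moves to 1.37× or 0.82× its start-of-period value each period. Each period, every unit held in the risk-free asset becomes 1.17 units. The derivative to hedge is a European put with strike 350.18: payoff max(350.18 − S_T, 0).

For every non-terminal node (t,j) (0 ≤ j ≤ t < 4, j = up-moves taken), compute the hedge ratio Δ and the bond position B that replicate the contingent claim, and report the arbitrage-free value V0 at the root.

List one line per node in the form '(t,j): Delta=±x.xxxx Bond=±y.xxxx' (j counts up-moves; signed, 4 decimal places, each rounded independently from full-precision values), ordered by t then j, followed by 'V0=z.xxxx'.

(0,0): Delta=-0.8760 Bond=177.0543
(1,0): Delta=-1.0000 Bond=218.6421
(1,1): Delta=-0.8336 Bond=200.5887
(2,0): Delta=-1.0000 Bond=255.8112
(2,1): Delta=-1.0000 Bond=255.8112
(2,2): Delta=-0.7767 Bond=222.6187
(3,0): Delta=-1.0000 Bond=299.2991
(3,1): Delta=-1.0000 Bond=299.2991
(3,2): Delta=-1.0000 Bond=299.2991
(3,3): Delta=-0.7003 Bond=238.2723
V0=78.0647

The replicating-portfolio and risk-neutral prices coincide; use p* = (1.17−0.82)/(1.37−0.82) = 0.6364 for the latter.
Payoff layer (t=4): V(4,0)=299.0902, V(4,1)=264.8227, V(4,2)=207.5709, V(4,3)=111.9184, V(4,4)=0.0000
Node (3,0) S=62.3046: V=(p*·264.8227+(1−p*)·299.0902)/1.17=236.9946; Δ=(264.8227−299.0902)/(85.3573−51.0898)=-1.0000; B=V−Δ·S=299.2991
Node (3,1) S=104.0942: V=(p*·207.5709+(1−p*)·264.8227)/1.17=195.2049; Δ=(207.5709−264.8227)/(142.6091−85.3573)=-1.0000; B=V−Δ·S=299.2991
Node (3,2) S=173.9136: V=(p*·111.9184+(1−p*)·207.5709)/1.17=125.3856; Δ=(111.9184−207.5709)/(238.2616−142.6091)=-1.0000; B=V−Δ·S=299.2991
Node (3,3) S=290.5629: V=(p*·0.0000+(1−p*)·111.9184)/1.17=34.7843; Δ=(0.0000−111.9184)/(398.0712−238.2616)=-0.7003; B=V−Δ·S=238.2723
Node (2,0) S=75.9812: V=(p*·195.2049+(1−p*)·236.9946)/1.17=179.8300; Δ=(195.2049−236.9946)/(104.0942−62.3046)=-1.0000; B=V−Δ·S=255.8112
Node (2,1) S=126.9442: V=(p*·125.3856+(1−p*)·195.2049)/1.17=128.8670; Δ=(125.3856−195.2049)/(173.9136−104.0942)=-1.0000; B=V−Δ·S=255.8112
Node (2,2) S=212.0897: V=(p*·34.7843+(1−p*)·125.3856)/1.17=57.8891; Δ=(34.7843−125.3856)/(290.5629−173.9136)=-0.7767; B=V−Δ·S=222.6187
Node (1,0) S=92.6600: V=(p*·128.8670+(1−p*)·179.8300)/1.17=125.9821; Δ=(128.8670−179.8300)/(126.9442−75.9812)=-1.0000; B=V−Δ·S=218.6421
Node (1,1) S=154.8100: V=(p*·57.8891+(1−p*)·128.8670)/1.17=71.5378; Δ=(57.8891−128.8670)/(212.0897−126.9442)=-0.8336; B=V−Δ·S=200.5887
Node (0,0) S=113.0000: V=(p*·71.5378+(1−p*)·125.9821)/1.17=78.0647; Δ=(71.5378−125.9821)/(154.8100−92.6600)=-0.8760; B=V−Δ·S=177.0543
Each (Δ,B) replicates both successor values, so the strategy is self-financing and V0 is arbitrage-free.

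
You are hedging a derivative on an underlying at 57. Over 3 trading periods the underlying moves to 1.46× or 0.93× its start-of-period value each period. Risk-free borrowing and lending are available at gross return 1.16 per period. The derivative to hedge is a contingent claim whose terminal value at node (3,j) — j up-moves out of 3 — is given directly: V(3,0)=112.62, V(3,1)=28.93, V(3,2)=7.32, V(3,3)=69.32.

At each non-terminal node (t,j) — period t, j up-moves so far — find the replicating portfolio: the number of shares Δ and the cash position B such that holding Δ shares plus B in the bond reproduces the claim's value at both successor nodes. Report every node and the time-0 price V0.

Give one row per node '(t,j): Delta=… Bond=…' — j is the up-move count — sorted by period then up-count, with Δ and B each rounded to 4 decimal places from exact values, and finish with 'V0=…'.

(0,0): Delta=-0.6336 Bond=62.0583
(1,0): Delta=-1.7413 Bond=130.7084
(1,1): Delta=0.2868 Bond=-4.6046
(2,0): Delta=-3.2030 Bond=223.6830
(2,1): Delta=-0.5268 Bond=57.6288
(2,2): Delta=0.9628 Bond=-87.4763
V0=25.9453

No-arbitrage ⇒ martingale measure with p* = (R−d)/(u−d) = 0.4340.
At expiry t=3: V(3,0)=112.6200, V(3,1)=28.9300, V(3,2)=7.3200, V(3,3)=69.3200
Node (2,0) S=49.2993: V=(p*·28.9300+(1−p*)·112.6200)/1.16=65.7773; Δ=(28.9300−112.6200)/(71.9770−45.8483)=-3.2030; B=V−Δ·S=223.6830
Node (2,1) S=77.3946: V=(p*·7.3200+(1−p*)·28.9300)/1.16=16.8552; Δ=(7.3200−28.9300)/(112.9961−71.9770)=-0.5268; B=V−Δ·S=57.6288
Node (2,2) S=121.5012: V=(p*·69.3200+(1−p*)·7.3200)/1.16=29.5049; Δ=(69.3200−7.3200)/(177.3918−112.9961)=0.9628; B=V−Δ·S=-87.4763
Node (1,0) S=53.0100: V=(p*·16.8552+(1−p*)·65.7773)/1.16=38.4026; Δ=(16.8552−65.7773)/(77.3946−49.2993)=-1.7413; B=V−Δ·S=130.7084
Node (1,1) S=83.2200: V=(p*·29.5049+(1−p*)·16.8552)/1.16=19.2627; Δ=(29.5049−16.8552)/(121.5012−77.3946)=0.2868; B=V−Δ·S=-4.6046
Node (0,0) S=57.0000: V=(p*·19.2627+(1−p*)·38.4026)/1.16=25.9453; Δ=(19.2627−38.4026)/(83.2200−53.0100)=-0.6336; B=V−Δ·S=62.0583
Root portfolio cost Δ·57+B reproduces V0=25.9453.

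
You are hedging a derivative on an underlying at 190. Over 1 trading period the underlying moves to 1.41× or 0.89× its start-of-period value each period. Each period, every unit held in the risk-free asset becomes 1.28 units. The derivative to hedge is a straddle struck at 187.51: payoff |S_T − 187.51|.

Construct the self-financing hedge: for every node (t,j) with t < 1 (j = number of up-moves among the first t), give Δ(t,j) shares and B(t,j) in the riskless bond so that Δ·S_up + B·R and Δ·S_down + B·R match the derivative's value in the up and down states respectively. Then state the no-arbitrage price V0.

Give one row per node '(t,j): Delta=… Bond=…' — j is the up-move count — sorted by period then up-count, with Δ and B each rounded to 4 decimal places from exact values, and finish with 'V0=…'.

(0,0): Delta=0.6273 Bond=-68.4931
V0=50.6992

No-arbitrage ⇒ martingale measure with p* = (R−d)/(u−d) = 0.7500.
Terminal payoffs: V(1,0)=18.4100, V(1,1)=80.3900
Node (0,0) S=190.0000: V=(p*·80.3900+(1−p*)·18.4100)/1.28=50.6992; Δ=(80.3900−18.4100)/(267.9000−169.1000)=0.6273; B=V−Δ·S=-68.4931
Self-financing check: at every node Δ·S+B equals the discounted successor values.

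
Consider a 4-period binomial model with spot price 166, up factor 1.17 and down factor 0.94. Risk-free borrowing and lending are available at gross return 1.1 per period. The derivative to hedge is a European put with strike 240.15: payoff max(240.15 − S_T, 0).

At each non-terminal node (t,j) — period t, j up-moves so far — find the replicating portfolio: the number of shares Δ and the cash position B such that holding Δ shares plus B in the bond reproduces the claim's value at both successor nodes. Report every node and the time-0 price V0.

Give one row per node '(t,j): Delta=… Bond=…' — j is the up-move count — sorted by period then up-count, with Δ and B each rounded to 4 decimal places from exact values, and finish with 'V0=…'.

(0,0): Delta=-0.5100 Bond=96.7617
(1,0): Delta=-0.8912 Bond=165.9168
(1,1): Delta=-0.3760 Bond=80.4158
(2,0): Delta=-1.0000 Bond=198.4711
(2,1): Delta=-0.8529 Bond=175.5249
(2,2): Delta=-0.2084 Bond=50.3653
(3,0): Delta=-1.0000 Bond=218.3182
(3,1): Delta=-1.0000 Bond=218.3182
(3,2): Delta=-0.8012 Bond=182.0346
(3,3): Delta=0.0000 Bond=0.0000
V0=12.1026

Risk-neutral probability p* = (R−d)/(u−d) = (1.1−0.94)/(1.17−0.94) = 0.6957.
Terminal payoffs: V(4,0)=110.5457, V(4,1)=78.8340, V(4,2)=39.3630, V(4,3)=0.0000, V(4,4)=0.0000
  t=3,j=0: stock 137.8769 → up 161.3160 (V=78.8340), down 129.6043 (V=110.5457). Price 80.4412; hedge Δ=-1.0000, bond B=218.3182.
  t=3,j=1: stock 171.6128 → up 200.7870 (V=39.3630), down 161.3160 (V=78.8340). Price 46.7054; hedge Δ=-1.0000, bond B=218.3182.
  t=3,j=2: stock 213.6032 → up 249.9157 (V=0.0000), down 200.7870 (V=39.3630). Price 10.8910; hedge Δ=-0.8012, bond B=182.0346.
  t=3,j=3: stock 265.8678 → up 311.0653 (V=0.0000), down 249.9157 (V=0.0000). Price 0.0000; hedge Δ=0.0000, bond B=0.0000.
  t=2,j=0: stock 146.6776 → up 171.6128 (V=46.7054), down 137.8769 (V=80.4412). Price 51.7935; hedge Δ=-1.0000, bond B=198.4711.
  t=2,j=1: stock 182.5668 → up 213.6032 (V=10.8910), down 171.6128 (V=46.7054). Price 19.8100; hedge Δ=-0.8529, bond B=175.5249.
  t=2,j=2: stock 227.2374 → up 265.8678 (V=0.0000), down 213.6032 (V=10.8910). Price 3.0133; hedge Δ=-0.2084, bond B=50.3653.
  t=1,j=0: stock 156.0400 → up 182.5668 (V=19.8100), down 146.6776 (V=51.7935). Price 26.8583; hedge Δ=-0.8912, bond B=165.9168.
  t=1,j=1: stock 194.2200 → up 227.2374 (V=3.0133), down 182.5668 (V=19.8100). Price 7.3867; hedge Δ=-0.3760, bond B=80.4158.
  t=0,j=0: stock 166.0000 → up 194.2200 (V=7.3867), down 156.0400 (V=26.8583). Price 12.1026; hedge Δ=-0.5100, bond B=96.7617.
Self-financing check: at every node Δ·S+B equals the discounted successor values.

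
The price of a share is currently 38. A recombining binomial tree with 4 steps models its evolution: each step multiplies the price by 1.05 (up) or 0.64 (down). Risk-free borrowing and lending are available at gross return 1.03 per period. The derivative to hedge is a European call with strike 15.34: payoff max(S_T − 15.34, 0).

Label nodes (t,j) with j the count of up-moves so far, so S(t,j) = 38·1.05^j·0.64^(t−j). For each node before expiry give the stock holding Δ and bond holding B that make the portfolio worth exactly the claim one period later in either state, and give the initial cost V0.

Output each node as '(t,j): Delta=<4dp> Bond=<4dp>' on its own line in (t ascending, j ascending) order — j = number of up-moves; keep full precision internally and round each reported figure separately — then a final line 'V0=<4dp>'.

(0,0): Delta=0.9980 Bond=-13.5524
(1,0): Delta=0.9563 Bond=-12.9434
(1,1): Delta=0.9993 Bond=-14.0111
(2,0): Delta=0.2634 Bond=-2.5475
(2,1): Delta=0.9779 Bond=-13.8847
(2,2): Delta=1.0000 Bond=-14.4594
(3,0): Delta=0.0000 Bond=0.0000
(3,1): Delta=0.2716 Bond=-2.7585
(3,2): Delta=1.0000 Bond=-14.8932
(3,3): Delta=1.0000 Bond=-14.8932
V0=24.3726

The replicating-portfolio and risk-neutral prices coincide; use p* = (1.03−0.64)/(1.05−0.64) = 0.9512 for the latter.
At expiry t=4: V(4,0)=0.0000, V(4,1)=0.0000, V(4,2)=1.8202, V(4,3)=12.8134, V(4,4)=30.8492
Node (3,0) S=9.9615: V=(p*·0.0000+(1−p*)·0.0000)/1.03=0.0000; Δ=(0.0000−0.0000)/(10.4595−6.3753)=0.0000; B=V−Δ·S=0.0000
Node (3,1) S=16.3430: V=(p*·1.8202+(1−p*)·0.0000)/1.03=1.6810; Δ=(1.8202−0.0000)/(17.1602−10.4595)=0.2716; B=V−Δ·S=-2.7585
Node (3,2) S=26.8128: V=(p*·12.8134+(1−p*)·1.8202)/1.03=11.9196; Δ=(12.8134−1.8202)/(28.1534−17.1602)=1.0000; B=V−Δ·S=-14.8932
Node (3,3) S=43.9898: V=(p*·30.8492+(1−p*)·12.8134)/1.03=29.0965; Δ=(30.8492−12.8134)/(46.1892−28.1534)=1.0000; B=V−Δ·S=-14.8932
Node (2,0) S=15.5648: V=(p*·1.6810+(1−p*)·0.0000)/1.03=1.5524; Δ=(1.6810−0.0000)/(16.3430−9.9615)=0.2634; B=V−Δ·S=-2.5475
Node (2,1) S=25.5360: V=(p*·11.9196+(1−p*)·1.6810)/1.03=11.0875; Δ=(11.9196−1.6810)/(26.8128−16.3430)=0.9779; B=V−Δ·S=-13.8847
Node (2,2) S=41.8950: V=(p*·29.0965+(1−p*)·11.9196)/1.03=27.4356; Δ=(29.0965−11.9196)/(43.9898−26.8128)=1.0000; B=V−Δ·S=-14.4594
Node (1,0) S=24.3200: V=(p*·11.0875+(1−p*)·1.5524)/1.03=10.3130; Δ=(11.0875−1.5524)/(25.5360−15.5648)=0.9563; B=V−Δ·S=-12.9434
Node (1,1) S=39.9000: V=(p*·27.4356+(1−p*)·11.0875)/1.03=25.8622; Δ=(27.4356−11.0875)/(41.8950−25.5360)=0.9993; B=V−Δ·S=-14.0111
Node (0,0) S=38.0000: V=(p*·25.8622+(1−p*)·10.3130)/1.03=24.3726; Δ=(25.8622−10.3130)/(39.9000−24.3200)=0.9980; B=V−Δ·S=-13.5524
Self-financing check: at every node Δ·S+B equals the discounted successor values.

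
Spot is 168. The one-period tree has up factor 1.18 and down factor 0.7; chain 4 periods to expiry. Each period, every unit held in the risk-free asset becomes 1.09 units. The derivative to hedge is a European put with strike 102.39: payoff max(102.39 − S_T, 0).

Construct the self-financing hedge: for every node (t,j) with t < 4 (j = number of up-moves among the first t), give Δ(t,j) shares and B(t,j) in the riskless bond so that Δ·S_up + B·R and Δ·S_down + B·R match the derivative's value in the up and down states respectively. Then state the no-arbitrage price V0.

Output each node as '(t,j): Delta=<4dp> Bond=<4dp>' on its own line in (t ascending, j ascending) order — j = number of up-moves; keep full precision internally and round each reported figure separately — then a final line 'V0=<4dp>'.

(0,0): Delta=-0.0300 Bond=5.6110
(1,0): Delta=-0.1708 Bond=22.6723
(1,1): Delta=-0.0107 Bond=2.2953
(2,0): Delta=-0.7692 Bond=73.9802
(2,1): Delta=-0.0888 Bond=13.3434
(2,2): Delta=0.0000 Bond=0.0000
(3,0): Delta=-1.0000 Bond=93.9358
(3,1): Delta=-0.7376 Bond=77.5698
(3,2): Delta=0.0000 Bond=0.0000
(3,3): Delta=0.0000 Bond=0.0000
V0=0.5763

Under the risk-neutral measure, an up-move has probability p* = (R−d)/(u−d) = 0.8125 and values discount at R = 1.09.
Terminal values V(4,·): V(4,0)=62.0532, V(4,1)=34.3937, V(4,2)=0.0000, V(4,3)=0.0000, V(4,4)=0.0000
(3,0): S=57.6240. Δ = (V_up−V_dn)/(S_up−S_dn) = (34.3937−62.0532)/(67.9963−40.3368) = -1.0000. V = [p*·34.3937 + (1−p*)·62.0532]/1.09 = 36.3118. B = V − Δ·S = 93.9358.
(3,1): S=97.1376. Δ = (V_up−V_dn)/(S_up−S_dn) = (0.0000−34.3937)/(114.6224−67.9963) = -0.7376. V = [p*·0.0000 + (1−p*)·34.3937]/1.09 = 5.9163. B = V − Δ·S = 77.5698.
(3,2): S=163.7462. Δ = (V_up−V_dn)/(S_up−S_dn) = (0.0000−0.0000)/(193.2206−114.6224) = 0.0000. V = [p*·0.0000 + (1−p*)·0.0000]/1.09 = 0.0000. B = V − Δ·S = 0.0000.
(3,3): S=276.0294. Δ = (V_up−V_dn)/(S_up−S_dn) = (0.0000−0.0000)/(325.7147−193.2206) = 0.0000. V = [p*·0.0000 + (1−p*)·0.0000]/1.09 = 0.0000. B = V − Δ·S = 0.0000.
(2,0): S=82.3200. Δ = (V_up−V_dn)/(S_up−S_dn) = (5.9163−36.3118)/(97.1376−57.6240) = -0.7692. V = [p*·5.9163 + (1−p*)·36.3118]/1.09 = 10.6564. B = V − Δ·S = 73.9802.
(2,1): S=138.7680. Δ = (V_up−V_dn)/(S_up−S_dn) = (0.0000−5.9163)/(163.7462−97.1376) = -0.0888. V = [p*·0.0000 + (1−p*)·5.9163]/1.09 = 1.0177. B = V − Δ·S = 13.3434.
(2,2): S=233.9232. Δ = (V_up−V_dn)/(S_up−S_dn) = (0.0000−0.0000)/(276.0294−163.7462) = 0.0000. V = [p*·0.0000 + (1−p*)·0.0000]/1.09 = 0.0000. B = V − Δ·S = 0.0000.
(1,0): S=117.6000. Δ = (V_up−V_dn)/(S_up−S_dn) = (1.0177−10.6564)/(138.7680−82.3200) = -0.1708. V = [p*·1.0177 + (1−p*)·10.6564]/1.09 = 2.5917. B = V − Δ·S = 22.6723.
(1,1): S=198.2400. Δ = (V_up−V_dn)/(S_up−S_dn) = (0.0000−1.0177)/(233.9232−138.7680) = -0.0107. V = [p*·0.0000 + (1−p*)·1.0177]/1.09 = 0.1751. B = V − Δ·S = 2.2953.
(0,0): S=168.0000. Δ = (V_up−V_dn)/(S_up−S_dn) = (0.1751−2.5917)/(198.2400−117.6000) = -0.0300. V = [p*·0.1751 + (1−p*)·2.5917]/1.09 = 0.5763. B = V − Δ·S = 5.6110.
Self-financing check: at every node Δ·S+B equals the discounted successor values.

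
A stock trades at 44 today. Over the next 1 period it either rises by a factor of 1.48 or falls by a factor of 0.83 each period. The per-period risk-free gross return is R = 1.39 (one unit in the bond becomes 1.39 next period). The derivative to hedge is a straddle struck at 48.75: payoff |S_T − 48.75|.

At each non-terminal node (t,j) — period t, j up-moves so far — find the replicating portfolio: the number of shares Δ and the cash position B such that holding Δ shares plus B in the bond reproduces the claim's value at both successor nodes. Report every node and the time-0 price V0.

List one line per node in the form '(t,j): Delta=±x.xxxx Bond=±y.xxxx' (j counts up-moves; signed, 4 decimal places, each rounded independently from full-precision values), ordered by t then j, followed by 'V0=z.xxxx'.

(0,0): Delta=0.1448 Bond=4.9954
V0=11.3646

The replicating-portfolio and risk-neutral prices coincide; use p* = (1.39−0.83)/(1.48−0.83) = 0.8615 for the latter.
Terminal payoffs: V(1,0)=12.2300, V(1,1)=16.3700
(0,0): S=44.0000. Δ = (V_up−V_dn)/(S_up−S_dn) = (16.3700−12.2300)/(65.1200−36.5200) = 0.1448. V = [p*·16.3700 + (1−p*)·12.2300]/1.39 = 11.3646. B = V − Δ·S = 4.9954.
Check: Δ(0,0)·S0 + B(0,0) = 11.3646 = V0.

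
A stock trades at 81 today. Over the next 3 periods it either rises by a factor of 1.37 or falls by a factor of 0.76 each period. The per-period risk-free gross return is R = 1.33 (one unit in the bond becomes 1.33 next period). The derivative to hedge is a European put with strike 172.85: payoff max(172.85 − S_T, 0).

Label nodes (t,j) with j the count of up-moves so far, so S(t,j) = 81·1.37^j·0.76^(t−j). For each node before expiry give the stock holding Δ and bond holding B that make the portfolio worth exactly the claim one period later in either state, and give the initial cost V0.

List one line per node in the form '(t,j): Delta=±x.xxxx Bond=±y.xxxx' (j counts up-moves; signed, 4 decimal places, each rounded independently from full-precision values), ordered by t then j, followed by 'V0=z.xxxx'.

(0,0): Delta=-0.6461 Bond=57.0881
(1,0): Delta=-1.0000 Bond=97.7161
(1,1): Delta=-0.6323 Bond=74.3981
(2,0): Delta=-1.0000 Bond=129.9624
(2,1): Delta=-1.0000 Bond=129.9624
(2,2): Delta=-0.6180 Bond=96.7731
V0=4.7578

Under the risk-neutral measure, an up-move has probability p* = (R−d)/(u−d) = 0.9344 and values discount at R = 1.33.
Payoff layer (t=3): V(3,0)=137.2929, V(3,1)=108.7537, V(3,2)=57.3080, V(3,3)=0.0000
(2,0): S=46.7856. Δ = (V_up−V_dn)/(S_up−S_dn) = (108.7537−137.2929)/(64.0963−35.5571) = -1.0000. V = [p*·108.7537 + (1−p*)·137.2929]/1.33 = 83.1768. B = V − Δ·S = 129.9624.
(2,1): S=84.3372. Δ = (V_up−V_dn)/(S_up−S_dn) = (57.3080−108.7537)/(115.5420−64.0963) = -1.0000. V = [p*·57.3080 + (1−p*)·108.7537]/1.33 = 45.6252. B = V − Δ·S = 129.9624.
(2,2): S=152.0289. Δ = (V_up−V_dn)/(S_up−S_dn) = (0.0000−57.3080)/(208.2796−115.5420) = -0.6180. V = [p*·0.0000 + (1−p*)·57.3080]/1.33 = 2.8255. B = V − Δ·S = 96.7731.
(1,0): S=61.5600. Δ = (V_up−V_dn)/(S_up−S_dn) = (45.6252−83.1768)/(84.3372−46.7856) = -1.0000. V = [p*·45.6252 + (1−p*)·83.1768]/1.33 = 36.1561. B = V − Δ·S = 97.7161.
(1,1): S=110.9700. Δ = (V_up−V_dn)/(S_up−S_dn) = (2.8255−45.6252)/(152.0289−84.3372) = -0.6323. V = [p*·2.8255 + (1−p*)·45.6252]/1.33 = 4.2346. B = V − Δ·S = 74.3981.
(0,0): S=81.0000. Δ = (V_up−V_dn)/(S_up−S_dn) = (4.2346−36.1561)/(110.9700−61.5600) = -0.6461. V = [p*·4.2346 + (1−p*)·36.1561]/1.33 = 4.7578. B = V − Δ·S = 57.0881.
Each (Δ,B) replicates both successor values, so the strategy is self-financing and V0 is arbitrage-free.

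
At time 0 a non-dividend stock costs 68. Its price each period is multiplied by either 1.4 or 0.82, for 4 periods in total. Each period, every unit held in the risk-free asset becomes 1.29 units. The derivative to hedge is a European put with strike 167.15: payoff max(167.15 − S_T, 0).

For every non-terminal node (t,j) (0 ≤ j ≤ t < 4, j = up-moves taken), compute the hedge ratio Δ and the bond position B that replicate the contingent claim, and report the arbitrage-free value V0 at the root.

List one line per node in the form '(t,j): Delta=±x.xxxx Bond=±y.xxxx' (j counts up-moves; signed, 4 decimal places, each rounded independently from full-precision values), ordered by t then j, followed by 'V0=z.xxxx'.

Risk-neutral probability p* = (R−d)/(u−d) = (1.29−0.82)/(1.4−0.82) = 0.8103.
Terminal values V(4,·): V(4,0)=136.4057, V(4,1)=114.6598, V(4,2)=77.5325, V(4,3)=14.1446, V(4,4)=0.0000
  t=3,j=0: stock 37.4930 → up 52.4902 (V=114.6598), down 30.7443 (V=136.4057). Price 92.0806; hedge Δ=-1.0000, bond B=129.5736.
  t=3,j=1: stock 64.0125 → up 89.6175 (V=77.5325), down 52.4902 (V=114.6598). Price 65.5612; hedge Δ=-1.0000, bond B=129.5736.
  t=3,j=2: stock 109.2896 → up 153.0054 (V=14.1446), down 89.6175 (V=77.5325). Price 20.2840; hedge Δ=-1.0000, bond B=129.5736.
  t=3,j=3: stock 186.5920 → up 261.2288 (V=0.0000), down 153.0054 (V=14.1446). Price 2.0795; hedge Δ=-0.1307, bond B=26.4667.
  t=2,j=0: stock 45.7232 → up 64.0125 (V=65.5612), down 37.4930 (V=92.0806). Price 54.7215; hedge Δ=-1.0000, bond B=100.4447.
  t=2,j=1: stock 78.0640 → up 109.2896 (V=20.2840), down 64.0125 (V=65.5612). Price 22.3807; hedge Δ=-1.0000, bond B=100.4447.
  t=2,j=2: stock 133.2800 → up 186.5920 (V=2.0795), down 109.2896 (V=20.2840). Price 4.2885; hedge Δ=-0.2355, bond B=35.6756.
  t=1,j=0: stock 55.7600 → up 78.0640 (V=22.3807), down 45.7232 (V=54.7215). Price 22.1041; hedge Δ=-1.0000, bond B=77.8641.
  t=1,j=1: stock 95.2000 → up 133.2800 (V=4.2885), down 78.0640 (V=22.3807). Price 5.9843; hedge Δ=-0.3277, bond B=37.1778.
  t=0,j=0: stock 68.0000 → up 95.2000 (V=5.9843), down 55.7600 (V=22.1041). Price 7.0089; hedge Δ=-0.4087, bond B=34.8017.
Each (Δ,B) replicates both successor values, so the strategy is self-financing and V0 is arbitrage-free.

(0,0): Delta=-0.4087 Bond=34.8017
(1,0): Delta=-1.0000 Bond=77.8641
(1,1): Delta=-0.3277 Bond=37.1778
(2,0): Delta=-1.0000 Bond=100.4447
(2,1): Delta=-1.0000 Bond=100.4447
(2,2): Delta=-0.2355 Bond=35.6756
(3,0): Delta=-1.0000 Bond=129.5736
(3,1): Delta=-1.0000 Bond=129.5736
(3,2): Delta=-1.0000 Bond=129.5736
(3,3): Delta=-0.1307 Bond=26.4667
V0=7.0089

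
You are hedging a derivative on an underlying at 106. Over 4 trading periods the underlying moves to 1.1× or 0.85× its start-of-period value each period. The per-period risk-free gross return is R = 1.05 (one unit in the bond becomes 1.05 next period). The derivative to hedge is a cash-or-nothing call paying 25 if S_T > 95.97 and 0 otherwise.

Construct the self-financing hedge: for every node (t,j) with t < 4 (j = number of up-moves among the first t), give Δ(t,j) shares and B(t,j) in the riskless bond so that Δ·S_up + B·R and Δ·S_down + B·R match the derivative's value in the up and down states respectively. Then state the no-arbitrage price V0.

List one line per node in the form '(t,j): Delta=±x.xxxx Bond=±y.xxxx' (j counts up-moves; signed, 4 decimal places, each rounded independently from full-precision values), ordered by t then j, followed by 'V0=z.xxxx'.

No-arbitrage ⇒ martingale measure with p* = (R−d)/(u−d) = 0.8000.
Terminal values V(4,·): V(4,0)=0.0000, V(4,1)=0.0000, V(4,2)=0.0000, V(4,3)=25.0000, V(4,4)=25.0000
  t=3,j=0: stock 65.0972 → up 71.6070 (V=0.0000), down 55.3327 (V=0.0000). Price 0.0000; hedge Δ=0.0000, bond B=0.0000.
  t=3,j=1: stock 84.2435 → up 92.6679 (V=0.0000), down 71.6070 (V=0.0000). Price 0.0000; hedge Δ=0.0000, bond B=0.0000.
  t=3,j=2: stock 109.0210 → up 119.9231 (V=25.0000), down 92.6679 (V=0.0000). Price 19.0476; hedge Δ=0.9173, bond B=-80.9524.
  t=3,j=3: stock 141.0860 → up 155.1946 (V=25.0000), down 119.9231 (V=25.0000). Price 23.8095; hedge Δ=0.0000, bond B=23.8095.
  t=2,j=0: stock 76.5850 → up 84.2435 (V=0.0000), down 65.0972 (V=0.0000). Price 0.0000; hedge Δ=0.0000, bond B=0.0000.
  t=2,j=1: stock 99.1100 → up 109.0210 (V=19.0476), down 84.2435 (V=0.0000). Price 14.5125; hedge Δ=0.7687, bond B=-61.6780.
  t=2,j=2: stock 128.2600 → up 141.0860 (V=23.8095), down 109.0210 (V=19.0476). Price 21.7687; hedge Δ=0.1485, bond B=2.7211.
  t=1,j=0: stock 90.1000 → up 99.1100 (V=14.5125), down 76.5850 (V=0.0000). Price 11.0571; hedge Δ=0.6443, bond B=-46.9928.
  t=1,j=1: stock 116.6000 → up 128.2600 (V=21.7687), down 99.1100 (V=14.5125). Price 19.3500; hedge Δ=0.2489, bond B=-9.6750.
  t=0,j=0: stock 106.0000 → up 116.6000 (V=19.3500), down 90.1000 (V=11.0571). Price 16.8489; hedge Δ=0.3129, bond B=-16.3224.
Check: Δ(0,0)·S0 + B(0,0) = 16.8489 = V0.

(0,0): Delta=0.3129 Bond=-16.3224
(1,0): Delta=0.6443 Bond=-46.9928
(1,1): Delta=0.2489 Bond=-9.6750
(2,0): Delta=0.0000 Bond=0.0000
(2,1): Delta=0.7687 Bond=-61.6780
(2,2): Delta=0.1485 Bond=2.7211
(3,0): Delta=0.0000 Bond=0.0000
(3,1): Delta=0.0000 Bond=0.0000
(3,2): Delta=0.9173 Bond=-80.9524
(3,3): Delta=0.0000 Bond=23.8095
V0=16.8489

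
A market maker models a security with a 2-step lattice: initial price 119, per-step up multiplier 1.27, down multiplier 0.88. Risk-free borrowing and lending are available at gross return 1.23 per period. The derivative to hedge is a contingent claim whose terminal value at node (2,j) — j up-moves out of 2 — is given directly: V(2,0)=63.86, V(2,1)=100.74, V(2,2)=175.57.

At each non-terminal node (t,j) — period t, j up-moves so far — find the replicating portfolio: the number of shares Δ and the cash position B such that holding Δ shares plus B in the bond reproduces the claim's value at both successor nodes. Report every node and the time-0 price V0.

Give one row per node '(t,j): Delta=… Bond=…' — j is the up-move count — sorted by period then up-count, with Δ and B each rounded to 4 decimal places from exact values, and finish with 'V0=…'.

(0,0): Delta=1.2427 Bond=-41.7127
(1,0): Delta=0.9030 Bond=-15.7369
(1,1): Delta=1.2696 Bond=-55.3717
V0=106.1666

Since d<R<u, set p* = (R−d)/(u−d) = 0.8974; price each node as the discounted p*-expectation of its children.
Payoff layer (t=2): V(2,0)=63.8600, V(2,1)=100.7400, V(2,2)=175.5700
  t=1,j=0: stock 104.7200 → up 132.9944 (V=100.7400), down 92.1536 (V=63.8600). Price 78.8272; hedge Δ=0.9030, bond B=-15.7369.
  t=1,j=1: stock 151.1300 → up 191.9351 (V=175.5700), down 132.9944 (V=100.7400). Price 136.5001; hedge Δ=1.2696, bond B=-55.3717.
  t=0,j=0: stock 119.0000 → up 151.1300 (V=136.5001), down 104.7200 (V=78.8272). Price 106.1666; hedge Δ=1.2427, bond B=-41.7127.
Root portfolio cost Δ·119+B reproduces V0=106.1666.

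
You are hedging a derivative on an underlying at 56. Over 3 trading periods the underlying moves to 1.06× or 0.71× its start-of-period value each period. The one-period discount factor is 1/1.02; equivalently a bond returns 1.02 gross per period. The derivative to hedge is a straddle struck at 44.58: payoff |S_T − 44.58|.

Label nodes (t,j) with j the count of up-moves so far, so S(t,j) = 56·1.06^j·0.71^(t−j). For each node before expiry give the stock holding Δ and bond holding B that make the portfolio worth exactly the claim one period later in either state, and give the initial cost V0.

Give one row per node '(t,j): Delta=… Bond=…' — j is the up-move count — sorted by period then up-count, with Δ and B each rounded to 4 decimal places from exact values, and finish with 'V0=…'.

Risk-neutral probability p* = (R−d)/(u−d) = (1.02−0.71)/(1.06−0.71) = 0.8857.
Payoff layer (t=3): V(3,0)=24.5370, V(3,1)=14.6566, V(3,2)=0.0943, V(3,3)=22.1169
  t=2,j=0: stock 28.2296 → up 29.9234 (V=14.6566), down 20.0430 (V=24.5370). Price 15.4763; hedge Δ=-1.0000, bond B=43.7059.
  t=2,j=1: stock 42.1456 → up 44.6743 (V=0.0943), down 29.9234 (V=14.6566). Price 1.7241; hedge Δ=-0.9872, bond B=43.3307.
  t=2,j=2: stock 62.9216 → up 66.6969 (V=22.1169), down 44.6743 (V=0.0943). Price 19.2157; hedge Δ=1.0000, bond B=-43.7059.
  t=1,j=0: stock 39.7600 → up 42.1456 (V=1.7241), down 28.2296 (V=15.4763). Price 3.2312; hedge Δ=-0.9882, bond B=42.5231.
  t=1,j=1: stock 59.3600 → up 62.9216 (V=19.2157), down 42.1456 (V=1.7241). Price 16.8791; hedge Δ=0.8419, bond B=-33.0969.
  t=0,j=0: stock 56.0000 → up 59.3600 (V=16.8791), down 39.7600 (V=3.2312). Price 15.0190; hedge Δ=0.6963, bond B=-23.9751.
Root portfolio cost Δ·56+B reproduces V0=15.0190.

(0,0): Delta=0.6963 Bond=-23.9751
(1,0): Delta=-0.9882 Bond=42.5231
(1,1): Delta=0.8419 Bond=-33.0969
(2,0): Delta=-1.0000 Bond=43.7059
(2,1): Delta=-0.9872 Bond=43.3307
(2,2): Delta=1.0000 Bond=-43.7059
V0=15.0190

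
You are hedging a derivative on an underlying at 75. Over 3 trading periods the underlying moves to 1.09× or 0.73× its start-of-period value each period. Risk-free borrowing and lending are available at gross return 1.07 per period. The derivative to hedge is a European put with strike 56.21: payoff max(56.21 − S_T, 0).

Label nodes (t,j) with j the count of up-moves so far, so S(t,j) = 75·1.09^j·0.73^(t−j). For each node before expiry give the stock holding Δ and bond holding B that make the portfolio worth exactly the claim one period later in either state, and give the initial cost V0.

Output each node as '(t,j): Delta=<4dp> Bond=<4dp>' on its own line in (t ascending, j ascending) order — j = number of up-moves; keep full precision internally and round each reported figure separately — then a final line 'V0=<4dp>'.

Since d<R<u, set p* = (R−d)/(u−d) = 0.9444; price each node as the discounted p*-expectation of its children.
At expiry t=3: V(3,0)=27.0337, V(3,1)=12.6454, V(3,2)=0.0000, V(3,3)=0.0000
(2,0): S=39.9675. Δ = (V_up−V_dn)/(S_up−S_dn) = (12.6454−27.0337)/(43.5646−29.1763) = -1.0000. V = [p*·12.6454 + (1−p*)·27.0337]/1.07 = 12.5652. B = V − Δ·S = 52.5327.
(2,1): S=59.6775. Δ = (V_up−V_dn)/(S_up−S_dn) = (0.0000−12.6454)/(65.0485−43.5646) = -0.5886. V = [p*·0.0000 + (1−p*)·12.6454]/1.07 = 0.6566. B = V − Δ·S = 35.7827.
(2,2): S=89.1075. Δ = (V_up−V_dn)/(S_up−S_dn) = (0.0000−0.0000)/(97.1272−65.0485) = 0.0000. V = [p*·0.0000 + (1−p*)·0.0000]/1.07 = 0.0000. B = V − Δ·S = 0.0000.
(1,0): S=54.7500. Δ = (V_up−V_dn)/(S_up−S_dn) = (0.6566−12.5652)/(59.6775−39.9675) = -0.6042. V = [p*·0.6566 + (1−p*)·12.5652]/1.07 = 1.2319. B = V − Δ·S = 34.3115.
(1,1): S=81.7500. Δ = (V_up−V_dn)/(S_up−S_dn) = (0.0000−0.6566)/(89.1075−59.6775) = -0.0223. V = [p*·0.0000 + (1−p*)·0.6566]/1.07 = 0.0341. B = V − Δ·S = 1.8579.
(0,0): S=75.0000. Δ = (V_up−V_dn)/(S_up−S_dn) = (0.0341−1.2319)/(81.7500−54.7500) = -0.0444. V = [p*·0.0341 + (1−p*)·1.2319]/1.07 = 0.0941. B = V − Δ·S = 3.4214.
Check: Δ(0,0)·S0 + B(0,0) = 0.0941 = V0.

(0,0): Delta=-0.0444 Bond=3.4214
(1,0): Delta=-0.6042 Bond=34.3115
(1,1): Delta=-0.0223 Bond=1.8579
(2,0): Delta=-1.0000 Bond=52.5327
(2,1): Delta=-0.5886 Bond=35.7827
(2,2): Delta=0.0000 Bond=0.0000
V0=0.0941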